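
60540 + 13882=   74422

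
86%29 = 28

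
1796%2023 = 1796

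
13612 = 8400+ 5212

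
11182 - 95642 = - 84460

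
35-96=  - 61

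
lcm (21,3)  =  21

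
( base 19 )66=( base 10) 120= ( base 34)3I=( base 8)170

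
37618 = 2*18809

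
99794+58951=158745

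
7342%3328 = 686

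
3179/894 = 3179/894 =3.56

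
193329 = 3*64443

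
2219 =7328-5109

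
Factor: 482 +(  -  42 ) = 2^3 * 5^1 * 11^1 =440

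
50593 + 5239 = 55832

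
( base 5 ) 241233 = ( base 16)22EF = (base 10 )8943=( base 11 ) 67a0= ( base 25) e7i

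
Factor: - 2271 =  - 3^1* 757^1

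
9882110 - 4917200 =4964910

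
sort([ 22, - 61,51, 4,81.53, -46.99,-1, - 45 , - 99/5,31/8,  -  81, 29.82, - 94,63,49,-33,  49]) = [ - 94 , - 81, - 61,-46.99,-45,-33, - 99/5, - 1, 31/8, 4,22 , 29.82,49,49,51 , 63, 81.53 ] 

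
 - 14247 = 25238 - 39485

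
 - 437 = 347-784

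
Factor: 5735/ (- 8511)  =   - 3^( - 1 )*5^1 *31^1* 37^1*2837^( - 1)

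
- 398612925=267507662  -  666120587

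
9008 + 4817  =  13825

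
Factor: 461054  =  2^1*11^1 * 19^1*1103^1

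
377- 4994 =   -  4617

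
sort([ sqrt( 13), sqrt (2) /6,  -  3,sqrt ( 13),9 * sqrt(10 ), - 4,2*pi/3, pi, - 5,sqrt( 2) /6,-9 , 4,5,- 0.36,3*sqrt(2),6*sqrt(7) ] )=[ - 9, - 5, - 4,  -  3, - 0.36,sqrt ( 2 )/6,sqrt(2 ) /6 , 2*pi/3,  pi,sqrt ( 13),sqrt( 13),4 , 3*sqrt( 2), 5,6 * sqrt (7),9*sqrt( 10 )]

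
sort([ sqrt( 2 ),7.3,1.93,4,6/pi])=[sqrt(2),6/pi,1.93,4,7.3] 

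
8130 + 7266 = 15396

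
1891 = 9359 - 7468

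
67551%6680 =751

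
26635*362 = 9641870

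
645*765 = 493425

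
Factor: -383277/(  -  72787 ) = 3^1*11^(-1 ) * 13^(- 1)*251^1=753/143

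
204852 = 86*2382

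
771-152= 619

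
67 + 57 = 124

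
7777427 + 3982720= 11760147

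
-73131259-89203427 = -162334686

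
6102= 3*2034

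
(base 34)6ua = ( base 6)100514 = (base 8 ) 17436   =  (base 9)11831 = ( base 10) 7966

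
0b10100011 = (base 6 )431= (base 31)58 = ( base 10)163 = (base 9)201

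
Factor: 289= 17^2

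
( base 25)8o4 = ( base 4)1113210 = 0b1010111100100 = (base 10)5604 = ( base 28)744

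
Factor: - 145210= - 2^1*5^1*13^1 * 1117^1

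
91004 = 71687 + 19317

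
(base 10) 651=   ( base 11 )542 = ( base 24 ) 133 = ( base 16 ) 28B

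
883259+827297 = 1710556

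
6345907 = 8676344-2330437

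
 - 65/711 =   -  1+ 646/711 =- 0.09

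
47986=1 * 47986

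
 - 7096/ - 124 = 57 + 7/31 = 57.23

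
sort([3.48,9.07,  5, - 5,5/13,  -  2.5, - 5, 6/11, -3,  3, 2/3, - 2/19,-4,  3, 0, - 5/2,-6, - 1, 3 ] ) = [-6,  -  5, - 5,-4,-3,- 2.5,-5/2 , - 1, - 2/19,0, 5/13,6/11,2/3,3, 3, 3, 3.48,5, 9.07] 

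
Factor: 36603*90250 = 2^1*3^2*5^3*7^2*19^2*83^1= 3303420750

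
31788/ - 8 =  - 3974 + 1/2  =  - 3973.50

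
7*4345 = 30415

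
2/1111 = 2/1111  =  0.00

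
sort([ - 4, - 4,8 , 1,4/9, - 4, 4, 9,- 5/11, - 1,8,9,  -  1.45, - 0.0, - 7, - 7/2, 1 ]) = [ - 7,-4 , - 4, - 4 , - 7/2,  -  1.45, - 1, - 5/11 , - 0.0,4/9,1,1,4, 8,8, 9 , 9]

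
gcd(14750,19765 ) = 295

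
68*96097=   6534596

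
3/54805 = 3/54805=0.00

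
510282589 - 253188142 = 257094447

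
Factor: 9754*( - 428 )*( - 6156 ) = 2^5 * 3^4*19^1*107^1*4877^1=25699527072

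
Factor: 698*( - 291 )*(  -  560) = 113746080 = 2^5*3^1*5^1*7^1*97^1 * 349^1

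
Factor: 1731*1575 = 2726325  =  3^3 * 5^2 * 7^1 * 577^1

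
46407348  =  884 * 52497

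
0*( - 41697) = 0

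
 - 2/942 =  - 1 + 470/471=   - 0.00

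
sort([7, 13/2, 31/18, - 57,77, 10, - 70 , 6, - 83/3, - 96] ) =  [ - 96, -70,- 57, - 83/3,31/18, 6, 13/2, 7,10, 77] 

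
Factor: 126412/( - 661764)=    - 3^( - 1)*11^1*13^2*17^1 * 55147^ ( - 1)= - 31603/165441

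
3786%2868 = 918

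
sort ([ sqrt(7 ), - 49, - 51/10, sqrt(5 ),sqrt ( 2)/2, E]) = [-49, - 51/10, sqrt( 2 )/2, sqrt(5), sqrt(7),  E] 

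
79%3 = 1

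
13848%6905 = 38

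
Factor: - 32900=-2^2*5^2 * 7^1 * 47^1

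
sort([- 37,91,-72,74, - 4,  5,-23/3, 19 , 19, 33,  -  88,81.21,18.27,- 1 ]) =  [-88 , - 72, - 37, - 23/3 , - 4,  -  1,5, 18.27,  19,19,33, 74 , 81.21,91] 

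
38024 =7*5432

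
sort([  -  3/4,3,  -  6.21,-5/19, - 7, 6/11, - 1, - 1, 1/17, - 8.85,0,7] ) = [ -8.85,  -  7, - 6.21, - 1 , - 1,-3/4,-5/19, 0, 1/17,6/11,3,7 ]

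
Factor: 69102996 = 2^2*3^1*61^1*67^1*1409^1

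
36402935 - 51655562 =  - 15252627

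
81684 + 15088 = 96772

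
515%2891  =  515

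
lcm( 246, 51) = 4182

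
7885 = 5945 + 1940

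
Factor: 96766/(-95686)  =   - 47843^( - 1)*48383^1  =  -48383/47843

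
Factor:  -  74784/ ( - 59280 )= 82/65= 2^1*5^( - 1)*13^( - 1)*41^1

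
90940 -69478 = 21462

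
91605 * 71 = 6503955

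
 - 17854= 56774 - 74628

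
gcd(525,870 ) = 15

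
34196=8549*4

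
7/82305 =7/82305 = 0.00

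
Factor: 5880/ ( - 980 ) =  - 2^1 * 3^1 = -  6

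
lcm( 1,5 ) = 5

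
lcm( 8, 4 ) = 8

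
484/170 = 2+72/85 = 2.85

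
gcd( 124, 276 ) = 4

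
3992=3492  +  500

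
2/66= 1/33 = 0.03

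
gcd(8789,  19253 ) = 1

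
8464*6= 50784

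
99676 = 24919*4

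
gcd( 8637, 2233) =1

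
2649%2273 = 376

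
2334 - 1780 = 554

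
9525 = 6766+2759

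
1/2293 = 1/2293 = 0.00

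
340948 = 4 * 85237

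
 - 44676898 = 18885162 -63562060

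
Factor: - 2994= - 2^1*3^1*499^1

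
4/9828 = 1/2457  =  0.00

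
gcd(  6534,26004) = 66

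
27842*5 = 139210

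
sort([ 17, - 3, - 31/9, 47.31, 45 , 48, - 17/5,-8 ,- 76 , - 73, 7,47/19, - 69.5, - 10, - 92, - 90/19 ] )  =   [ - 92, - 76,- 73, - 69.5, - 10,-8, - 90/19, -31/9, - 17/5, - 3 , 47/19, 7, 17,45, 47.31, 48 ] 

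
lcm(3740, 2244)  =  11220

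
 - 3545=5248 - 8793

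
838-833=5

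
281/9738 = 281/9738= 0.03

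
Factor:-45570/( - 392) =2^( - 2) * 3^1*5^1* 31^1 = 465/4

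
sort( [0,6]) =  [0, 6 ] 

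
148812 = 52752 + 96060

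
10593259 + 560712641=571305900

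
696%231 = 3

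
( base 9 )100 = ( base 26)33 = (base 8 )121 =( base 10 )81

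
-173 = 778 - 951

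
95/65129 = 95/65129 = 0.00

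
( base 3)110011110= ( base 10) 8868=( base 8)21244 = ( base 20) 1238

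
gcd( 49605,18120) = 15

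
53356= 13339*4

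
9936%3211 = 303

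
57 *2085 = 118845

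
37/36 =1 + 1/36 = 1.03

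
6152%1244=1176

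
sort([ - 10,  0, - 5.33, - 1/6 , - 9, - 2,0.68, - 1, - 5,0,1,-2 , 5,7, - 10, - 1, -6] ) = [ - 10, - 10, - 9, - 6 , - 5.33 , - 5, - 2, - 2, - 1, - 1,-1/6,0, 0, 0.68, 1, 5,7 ]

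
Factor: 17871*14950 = 267171450 = 2^1*3^1*5^2*7^1 *13^1*23^2*37^1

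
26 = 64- 38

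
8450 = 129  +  8321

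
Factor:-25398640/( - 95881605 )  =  5079728/19176321   =  2^4*3^( - 1)*31^( - 1 ) * 206197^( - 1 ) * 317483^1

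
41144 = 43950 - 2806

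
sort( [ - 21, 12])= [ - 21, 12 ]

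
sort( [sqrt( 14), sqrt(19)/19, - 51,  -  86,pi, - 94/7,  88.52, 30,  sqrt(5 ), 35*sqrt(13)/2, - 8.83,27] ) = [ - 86, - 51, - 94/7, - 8.83, sqrt( 19)/19, sqrt (5), pi, sqrt( 14), 27,30 , 35*sqrt( 13) /2, 88.52]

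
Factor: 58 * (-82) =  - 2^2 * 29^1 * 41^1 = - 4756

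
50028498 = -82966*(-603) 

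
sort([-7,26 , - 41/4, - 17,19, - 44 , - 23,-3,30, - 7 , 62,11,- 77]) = [ - 77, - 44 , - 23,- 17, - 41/4, - 7, - 7, - 3, 11 , 19,26,30, 62]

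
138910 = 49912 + 88998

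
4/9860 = 1/2465 = 0.00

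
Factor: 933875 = 5^3*31^1*241^1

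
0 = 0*2807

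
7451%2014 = 1409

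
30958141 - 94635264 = -63677123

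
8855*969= 8580495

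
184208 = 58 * 3176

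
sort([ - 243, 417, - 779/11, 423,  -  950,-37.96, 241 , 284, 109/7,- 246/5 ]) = [ - 950,-243,  -  779/11,-246/5, - 37.96, 109/7, 241,284 , 417, 423 ]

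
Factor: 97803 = 3^2 * 10867^1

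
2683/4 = 670 + 3/4 = 670.75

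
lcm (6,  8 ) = 24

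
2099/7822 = 2099/7822 = 0.27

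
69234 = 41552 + 27682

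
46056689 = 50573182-4516493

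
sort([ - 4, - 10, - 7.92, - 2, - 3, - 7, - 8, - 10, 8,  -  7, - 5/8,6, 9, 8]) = [-10, - 10 , - 8, - 7.92,-7, - 7, - 4, - 3, - 2 , - 5/8,6,8,8, 9 ] 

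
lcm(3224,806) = 3224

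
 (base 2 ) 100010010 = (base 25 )ao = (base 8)422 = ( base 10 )274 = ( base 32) 8I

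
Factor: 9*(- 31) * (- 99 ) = 3^4*11^1*31^1 = 27621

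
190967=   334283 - 143316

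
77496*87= 6742152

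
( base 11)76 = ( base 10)83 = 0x53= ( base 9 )102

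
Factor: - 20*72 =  - 1440=- 2^5*3^2*5^1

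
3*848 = 2544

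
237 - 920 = -683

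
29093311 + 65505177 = 94598488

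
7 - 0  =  7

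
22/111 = 22/111 = 0.20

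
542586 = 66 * 8221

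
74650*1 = 74650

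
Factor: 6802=2^1*19^1*179^1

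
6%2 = 0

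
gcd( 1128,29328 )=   1128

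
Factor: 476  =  2^2*7^1 * 17^1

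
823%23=18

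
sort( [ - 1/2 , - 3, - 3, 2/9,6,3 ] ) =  [ - 3,-3, - 1/2,2/9, 3,6]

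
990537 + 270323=1260860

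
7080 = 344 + 6736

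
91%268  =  91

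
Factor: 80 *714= 2^5*3^1 * 5^1 * 7^1 * 17^1 = 57120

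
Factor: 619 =619^1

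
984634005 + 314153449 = 1298787454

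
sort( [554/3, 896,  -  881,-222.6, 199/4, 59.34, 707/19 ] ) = [ - 881, - 222.6 , 707/19, 199/4, 59.34,554/3, 896]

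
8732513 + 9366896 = 18099409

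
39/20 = 1+19/20= 1.95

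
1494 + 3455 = 4949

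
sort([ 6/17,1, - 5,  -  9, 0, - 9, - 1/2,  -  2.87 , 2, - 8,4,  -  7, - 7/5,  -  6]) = [  -  9, - 9, - 8,  -  7, - 6, -5, - 2.87, - 7/5, - 1/2, 0, 6/17, 1, 2,  4]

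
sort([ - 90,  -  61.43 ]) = [-90, - 61.43 ]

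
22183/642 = 22183/642 = 34.55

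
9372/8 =1171 + 1/2 = 1171.50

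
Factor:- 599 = -599^1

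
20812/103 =20812/103 = 202.06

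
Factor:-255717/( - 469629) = 3^2*7^1*11^1 * 41^1*52181^(-1 ) = 28413/52181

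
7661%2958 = 1745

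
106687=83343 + 23344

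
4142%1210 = 512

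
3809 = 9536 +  - 5727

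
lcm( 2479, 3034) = 203278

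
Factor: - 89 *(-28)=2492= 2^2*7^1*89^1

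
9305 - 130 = 9175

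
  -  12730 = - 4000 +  - 8730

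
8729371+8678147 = 17407518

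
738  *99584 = 73492992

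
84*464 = 38976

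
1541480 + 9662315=11203795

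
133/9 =133/9 =14.78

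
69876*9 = 628884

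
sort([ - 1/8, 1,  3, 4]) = [ - 1/8, 1, 3, 4] 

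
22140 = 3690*6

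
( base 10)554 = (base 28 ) jm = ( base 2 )1000101010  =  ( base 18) 1ce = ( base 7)1421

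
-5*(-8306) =41530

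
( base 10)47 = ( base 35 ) 1C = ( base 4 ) 233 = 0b101111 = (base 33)1e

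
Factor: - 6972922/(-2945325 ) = 2^1*3^( - 1) * 5^(  -  2)*11^1*173^ ( - 1)*227^( - 1)*316951^1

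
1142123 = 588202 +553921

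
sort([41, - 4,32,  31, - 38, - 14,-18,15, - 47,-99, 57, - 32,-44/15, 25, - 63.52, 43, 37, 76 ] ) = [ - 99 , - 63.52, - 47, - 38, - 32,-18, - 14  , - 4 , - 44/15 , 15, 25, 31, 32, 37,41 , 43,57, 76]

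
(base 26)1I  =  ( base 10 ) 44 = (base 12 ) 38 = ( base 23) 1l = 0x2c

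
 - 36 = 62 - 98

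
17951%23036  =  17951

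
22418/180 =11209/90=124.54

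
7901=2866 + 5035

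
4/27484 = 1/6871 = 0.00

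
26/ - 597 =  - 1 + 571/597 =- 0.04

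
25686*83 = 2131938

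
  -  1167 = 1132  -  2299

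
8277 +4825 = 13102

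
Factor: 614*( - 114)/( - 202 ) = 2^1 * 3^1*19^1*101^( - 1)*307^1= 34998/101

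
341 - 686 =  - 345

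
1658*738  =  1223604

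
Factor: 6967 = 6967^1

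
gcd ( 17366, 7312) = 914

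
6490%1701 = 1387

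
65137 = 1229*53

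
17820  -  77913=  - 60093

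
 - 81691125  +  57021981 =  - 24669144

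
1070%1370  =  1070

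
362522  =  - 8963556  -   - 9326078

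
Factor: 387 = 3^2 * 43^1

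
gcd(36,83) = 1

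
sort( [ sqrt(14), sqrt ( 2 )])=[ sqrt( 2 ) , sqrt( 14 )]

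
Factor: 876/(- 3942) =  - 2^1*3^( - 2)  =  - 2/9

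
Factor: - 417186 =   -  2^1*3^2*7^2*11^1*43^1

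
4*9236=36944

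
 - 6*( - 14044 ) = 84264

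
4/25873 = 4/25873  =  0.00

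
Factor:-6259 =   -  11^1 * 569^1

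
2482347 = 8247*301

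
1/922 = 1/922 = 0.00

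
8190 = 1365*6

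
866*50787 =43981542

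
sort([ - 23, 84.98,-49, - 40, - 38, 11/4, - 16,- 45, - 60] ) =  [ - 60,-49,-45, - 40, - 38, - 23,  -  16, 11/4, 84.98 ]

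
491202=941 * 522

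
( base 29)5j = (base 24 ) 6k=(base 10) 164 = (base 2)10100100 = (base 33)4W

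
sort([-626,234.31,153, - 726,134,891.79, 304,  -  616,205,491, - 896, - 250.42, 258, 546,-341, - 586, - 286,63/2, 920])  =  [-896,-726,  -  626, - 616 ,-586,-341  , - 286, - 250.42, 63/2,134,153, 205, 234.31,258,304,  491,546 , 891.79, 920]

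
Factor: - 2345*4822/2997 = -11307590/2997 = -2^1*3^(  -  4 ) * 5^1*7^1*37^( - 1)*67^1 * 2411^1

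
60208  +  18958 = 79166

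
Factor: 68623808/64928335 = 2^6*5^( - 1 )*11^1*107^1*911^1*12985667^(-1 )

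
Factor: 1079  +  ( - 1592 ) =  - 3^3*19^1 = -  513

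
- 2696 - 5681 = - 8377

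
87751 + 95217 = 182968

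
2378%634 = 476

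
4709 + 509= 5218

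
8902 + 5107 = 14009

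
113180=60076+53104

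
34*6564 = 223176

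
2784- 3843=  - 1059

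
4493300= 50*89866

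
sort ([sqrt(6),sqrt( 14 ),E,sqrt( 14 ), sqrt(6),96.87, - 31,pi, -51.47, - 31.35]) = [-51.47, - 31.35,  -  31,sqrt(6),sqrt(6),E,pi,sqrt(14 ),  sqrt(14), 96.87]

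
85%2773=85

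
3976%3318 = 658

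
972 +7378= 8350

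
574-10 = 564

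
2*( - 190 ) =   -  380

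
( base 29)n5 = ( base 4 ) 22200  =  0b1010100000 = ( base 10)672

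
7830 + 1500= 9330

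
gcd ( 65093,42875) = 7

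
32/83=32/83  =  0.39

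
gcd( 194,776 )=194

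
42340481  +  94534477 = 136874958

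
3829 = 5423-1594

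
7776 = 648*12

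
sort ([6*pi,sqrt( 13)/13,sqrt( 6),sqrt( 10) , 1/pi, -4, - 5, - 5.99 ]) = [ - 5.99, - 5, - 4, sqrt( 13 )/13,1/pi,sqrt(6),sqrt( 10 ), 6*pi]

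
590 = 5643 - 5053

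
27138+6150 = 33288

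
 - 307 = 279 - 586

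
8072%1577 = 187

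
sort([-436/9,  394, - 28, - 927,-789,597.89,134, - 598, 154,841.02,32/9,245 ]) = [  -  927, - 789,-598, - 436/9,-28, 32/9,134,154,  245,394, 597.89,841.02]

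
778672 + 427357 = 1206029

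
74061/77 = 961 + 64/77 = 961.83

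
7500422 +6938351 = 14438773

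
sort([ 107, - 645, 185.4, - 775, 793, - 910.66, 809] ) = [ - 910.66 , -775, - 645, 107,185.4,  793, 809] 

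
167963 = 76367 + 91596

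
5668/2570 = 2834/1285= 2.21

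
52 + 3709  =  3761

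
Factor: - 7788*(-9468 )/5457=24578928/1819 = 2^4*3^2*11^1  *17^( - 1 )*59^1*107^ ( - 1 )*263^1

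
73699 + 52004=125703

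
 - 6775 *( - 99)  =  670725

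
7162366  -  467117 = 6695249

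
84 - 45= 39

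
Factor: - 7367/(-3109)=53^1*139^1*3109^( - 1)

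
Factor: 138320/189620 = 2^2*7^1*13^1*499^(- 1) =364/499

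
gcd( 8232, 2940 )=588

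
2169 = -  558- -2727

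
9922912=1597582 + 8325330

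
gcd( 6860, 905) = 5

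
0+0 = 0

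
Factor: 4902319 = 647^1*7577^1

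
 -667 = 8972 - 9639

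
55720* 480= 26745600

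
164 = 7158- 6994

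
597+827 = 1424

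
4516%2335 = 2181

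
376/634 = 188/317 = 0.59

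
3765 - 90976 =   -  87211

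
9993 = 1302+8691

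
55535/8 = 55535/8 = 6941.88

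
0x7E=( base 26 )4M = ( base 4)1332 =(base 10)126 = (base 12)a6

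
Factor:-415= - 5^1 * 83^1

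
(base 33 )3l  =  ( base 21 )5f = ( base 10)120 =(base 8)170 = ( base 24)50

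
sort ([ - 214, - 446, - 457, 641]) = [ - 457, - 446, - 214, 641]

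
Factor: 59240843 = 101^1*586543^1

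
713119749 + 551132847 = 1264252596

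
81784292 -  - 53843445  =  135627737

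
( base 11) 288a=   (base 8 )7220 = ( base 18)B92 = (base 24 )6b8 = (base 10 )3728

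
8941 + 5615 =14556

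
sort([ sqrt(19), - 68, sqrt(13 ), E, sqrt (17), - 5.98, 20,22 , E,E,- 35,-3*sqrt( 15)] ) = [ - 68, - 35, - 3*sqrt( 15), - 5.98, E , E, E, sqrt( 13), sqrt(17),  sqrt(19),20 , 22] 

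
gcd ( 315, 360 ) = 45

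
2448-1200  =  1248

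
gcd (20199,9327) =3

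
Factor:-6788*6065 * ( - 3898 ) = 2^3*5^1*1213^1*1697^1*1949^1  =  160477619560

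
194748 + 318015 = 512763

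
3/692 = 3/692 = 0.00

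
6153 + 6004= 12157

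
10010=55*182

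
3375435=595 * 5673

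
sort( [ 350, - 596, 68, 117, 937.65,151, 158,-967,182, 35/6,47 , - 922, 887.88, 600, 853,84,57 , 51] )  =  [ - 967, - 922, - 596 , 35/6,47, 51,57, 68,84,117, 151,158, 182,350 , 600, 853,887.88,937.65 ] 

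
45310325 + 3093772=48404097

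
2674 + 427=3101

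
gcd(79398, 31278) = 2406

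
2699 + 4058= 6757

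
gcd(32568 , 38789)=1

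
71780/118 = 608 +18/59 = 608.31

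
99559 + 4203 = 103762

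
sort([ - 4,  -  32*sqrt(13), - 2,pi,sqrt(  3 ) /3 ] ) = [ - 32 *sqrt( 13),  -  4, - 2, sqrt( 3)/3,pi ] 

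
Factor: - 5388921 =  - 3^2*313^1*1913^1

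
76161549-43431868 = 32729681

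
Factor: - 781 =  - 11^1*71^1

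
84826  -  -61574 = 146400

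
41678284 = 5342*7802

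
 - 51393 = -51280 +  - 113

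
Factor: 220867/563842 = 2^ ( -1)*41^1*5387^1*281921^( -1 ) 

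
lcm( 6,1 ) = 6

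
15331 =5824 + 9507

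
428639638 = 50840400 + 377799238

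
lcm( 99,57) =1881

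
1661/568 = 1661/568 = 2.92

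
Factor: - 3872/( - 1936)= 2^1 = 2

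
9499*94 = 892906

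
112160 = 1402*80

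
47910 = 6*7985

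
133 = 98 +35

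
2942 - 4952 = -2010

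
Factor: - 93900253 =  - 367^1  *  255859^1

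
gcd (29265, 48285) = 15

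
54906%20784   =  13338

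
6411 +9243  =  15654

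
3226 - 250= 2976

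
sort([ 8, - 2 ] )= [ - 2, 8] 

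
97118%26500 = 17618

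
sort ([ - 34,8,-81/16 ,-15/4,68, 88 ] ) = [ - 34, -81/16, - 15/4,8,68,88] 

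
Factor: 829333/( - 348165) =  - 3^( - 3)*5^(  -  1) * 397^1*2089^1 * 2579^( - 1 )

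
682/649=1 +3/59 = 1.05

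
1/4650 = 1/4650 =0.00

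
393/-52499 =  - 1 + 52106/52499= - 0.01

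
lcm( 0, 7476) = 0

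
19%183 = 19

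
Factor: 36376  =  2^3*4547^1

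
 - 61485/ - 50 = 12297/10 = 1229.70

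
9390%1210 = 920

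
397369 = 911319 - 513950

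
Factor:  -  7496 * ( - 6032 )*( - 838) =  - 2^8*13^1*29^1*419^1*937^1 = - 37890900736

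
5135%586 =447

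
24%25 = 24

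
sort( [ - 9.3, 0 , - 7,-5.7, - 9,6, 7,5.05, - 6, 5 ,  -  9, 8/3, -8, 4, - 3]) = [ - 9.3, - 9, - 9, - 8, - 7, - 6, - 5.7,  -  3,0,8/3, 4 , 5,5.05,6,7] 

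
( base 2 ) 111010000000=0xe80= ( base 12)2194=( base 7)13552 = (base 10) 3712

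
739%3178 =739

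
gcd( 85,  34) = 17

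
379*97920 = 37111680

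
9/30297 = 3/10099 =0.00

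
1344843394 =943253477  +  401589917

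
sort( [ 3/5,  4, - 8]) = [- 8, 3/5,  4] 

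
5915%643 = 128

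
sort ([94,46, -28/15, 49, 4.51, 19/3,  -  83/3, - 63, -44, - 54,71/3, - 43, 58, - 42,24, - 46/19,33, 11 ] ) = [ -63, - 54,  -  44,- 43, - 42 ,-83/3, - 46/19, - 28/15,4.51,19/3,11,71/3, 24,33,46,49, 58, 94]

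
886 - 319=567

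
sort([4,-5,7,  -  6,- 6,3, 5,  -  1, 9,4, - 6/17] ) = [ - 6, - 6, - 5 , - 1, - 6/17,  3,4 , 4, 5,7, 9]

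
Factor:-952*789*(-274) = 2^4* 3^1*7^1 * 17^1*137^1 * 263^1=205809072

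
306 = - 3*(-102)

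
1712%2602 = 1712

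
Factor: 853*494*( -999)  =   - 2^1*3^3 * 13^1 * 19^1*37^1*853^1= - 420960618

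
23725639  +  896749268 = 920474907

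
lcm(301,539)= 23177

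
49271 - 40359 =8912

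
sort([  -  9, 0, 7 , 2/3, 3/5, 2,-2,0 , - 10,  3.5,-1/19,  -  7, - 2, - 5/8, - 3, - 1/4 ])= [ - 10, - 9, - 7, - 3, - 2, - 2, - 5/8,-1/4, - 1/19,0,0, 3/5,2/3,2,3.5,7] 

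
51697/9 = 5744  +  1/9 = 5744.11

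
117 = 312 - 195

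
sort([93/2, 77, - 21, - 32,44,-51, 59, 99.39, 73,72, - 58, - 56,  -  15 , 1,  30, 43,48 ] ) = [ - 58 ,  -  56, - 51,-32, - 21,-15,1, 30,43 , 44,93/2 , 48 , 59,72,  73, 77,99.39 ] 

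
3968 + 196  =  4164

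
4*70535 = 282140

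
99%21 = 15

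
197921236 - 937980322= - 740059086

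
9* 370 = 3330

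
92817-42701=50116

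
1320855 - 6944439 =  - 5623584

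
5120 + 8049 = 13169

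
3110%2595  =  515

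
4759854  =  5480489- 720635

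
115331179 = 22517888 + 92813291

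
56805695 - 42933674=13872021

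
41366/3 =13788 + 2/3 = 13788.67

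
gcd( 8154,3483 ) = 27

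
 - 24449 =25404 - 49853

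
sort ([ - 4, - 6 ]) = [-6, - 4]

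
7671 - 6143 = 1528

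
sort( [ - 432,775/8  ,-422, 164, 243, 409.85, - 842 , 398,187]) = [-842,-432 , - 422,775/8,164,187,  243 , 398, 409.85]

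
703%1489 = 703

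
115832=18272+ 97560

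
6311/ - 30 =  - 6311/30=- 210.37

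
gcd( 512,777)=1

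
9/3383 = 9/3383 = 0.00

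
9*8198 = 73782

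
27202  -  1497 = 25705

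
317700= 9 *35300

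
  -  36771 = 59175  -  95946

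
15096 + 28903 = 43999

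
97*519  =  50343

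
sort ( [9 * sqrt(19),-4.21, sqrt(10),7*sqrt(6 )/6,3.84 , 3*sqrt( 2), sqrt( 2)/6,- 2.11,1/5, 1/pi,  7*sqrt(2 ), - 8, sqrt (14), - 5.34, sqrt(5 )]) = [-8,-5.34 ,  -  4.21,-2.11,  1/5,sqrt ( 2) /6, 1/pi, sqrt( 5), 7*sqrt( 6) /6,sqrt( 10),sqrt(14),  3.84 , 3*sqrt( 2 ), 7*sqrt( 2 ),9*sqrt( 19) ] 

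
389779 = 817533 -427754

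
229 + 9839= 10068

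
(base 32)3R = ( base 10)123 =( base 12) a3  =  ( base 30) 43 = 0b1111011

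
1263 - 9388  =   - 8125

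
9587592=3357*2856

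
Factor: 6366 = 2^1 * 3^1*1061^1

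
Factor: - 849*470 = - 2^1*3^1*5^1*47^1*283^1= - 399030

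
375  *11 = 4125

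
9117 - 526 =8591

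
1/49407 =1/49407 = 0.00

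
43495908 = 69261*628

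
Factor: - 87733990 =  - 2^1*5^1*29^1*  71^1*4261^1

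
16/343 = 16/343 = 0.05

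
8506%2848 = 2810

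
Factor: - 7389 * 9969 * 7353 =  - 3^5*19^1*43^1*821^1 * 3323^1 =- 541628899173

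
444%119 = 87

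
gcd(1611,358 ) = 179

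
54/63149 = 54/63149 = 0.00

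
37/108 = 37/108 = 0.34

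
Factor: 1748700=2^2 *3^2 * 5^2 * 29^1 * 67^1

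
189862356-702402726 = -512540370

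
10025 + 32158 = 42183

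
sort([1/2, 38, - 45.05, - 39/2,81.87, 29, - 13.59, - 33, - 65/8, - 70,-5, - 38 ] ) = [ - 70, - 45.05,- 38, - 33, - 39/2, - 13.59, - 65/8, - 5,1/2,29 , 38,81.87 ]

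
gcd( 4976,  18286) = 2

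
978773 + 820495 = 1799268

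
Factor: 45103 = 23^1* 37^1*53^1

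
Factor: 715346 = 2^1*23^1*15551^1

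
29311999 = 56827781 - 27515782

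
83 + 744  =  827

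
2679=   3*893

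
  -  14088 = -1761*8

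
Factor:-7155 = -3^3*5^1*53^1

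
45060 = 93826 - 48766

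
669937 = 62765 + 607172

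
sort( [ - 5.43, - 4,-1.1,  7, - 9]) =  [ - 9 , - 5.43, - 4 ,-1.1, 7] 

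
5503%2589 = 325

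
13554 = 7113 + 6441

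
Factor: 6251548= 2^2 * 1562887^1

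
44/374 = 2/17 = 0.12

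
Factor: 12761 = 7^1 * 1823^1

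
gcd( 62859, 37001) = 1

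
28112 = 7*4016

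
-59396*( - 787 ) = 46744652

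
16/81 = 16/81 =0.20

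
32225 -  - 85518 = 117743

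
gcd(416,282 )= 2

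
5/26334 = 5/26334 = 0.00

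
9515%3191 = 3133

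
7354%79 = 7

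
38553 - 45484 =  - 6931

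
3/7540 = 3/7540 = 0.00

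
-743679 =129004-872683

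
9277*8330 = 77277410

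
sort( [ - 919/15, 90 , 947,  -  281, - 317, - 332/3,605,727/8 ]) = [ - 317, - 281, - 332/3,-919/15, 90, 727/8, 605, 947 ] 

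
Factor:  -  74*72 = -2^4*3^2*37^1 = - 5328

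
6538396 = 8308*787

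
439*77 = 33803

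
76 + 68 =144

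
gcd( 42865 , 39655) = 5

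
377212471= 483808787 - 106596316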